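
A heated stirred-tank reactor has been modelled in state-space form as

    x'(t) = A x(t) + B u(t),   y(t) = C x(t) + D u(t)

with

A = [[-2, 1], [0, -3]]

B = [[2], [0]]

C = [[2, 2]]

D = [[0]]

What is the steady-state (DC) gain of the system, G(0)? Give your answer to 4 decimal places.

G(0) = C(-A)^{-1}B + D = -C A^{-1} B + D.
det A = 6, so A^{-1} = (1/6)·adj(A) = [[-1/2, -1/6], [0, -1/3]]
A^{-1} B = [-1, 0]^T
C A^{-1} B = -2
G(0) = D - C A^{-1} B = 0 - (-2) = 2

2.0000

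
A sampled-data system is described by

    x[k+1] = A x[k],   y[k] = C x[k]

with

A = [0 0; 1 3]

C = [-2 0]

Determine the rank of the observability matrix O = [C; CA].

CA = [[0, 0]]
Observability matrix O = [C; CA] = [[-2, 0], [0, 0]]
Every row of O is a scalar multiple of row 1 = [-2, 0] (multipliers 1, 0), so the rows span a one-dimensional space.
O ≠ 0, hence rank(O) = 1.
rank(O) = 1 < n = 2, so the pair (A, C) is not completely observable.

1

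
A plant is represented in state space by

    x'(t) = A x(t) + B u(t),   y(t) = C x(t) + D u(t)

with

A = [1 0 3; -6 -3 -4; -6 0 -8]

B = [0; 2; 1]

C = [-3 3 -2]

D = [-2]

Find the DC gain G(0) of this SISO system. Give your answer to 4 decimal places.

-2.1000

G(0) = C(-A)^{-1}B + D = -C A^{-1} B + D.
det A = -30, so A^{-1} = (1/-30)·adj(A) = [[-4/5, 0, -3/10], [4/5, -1/3, 7/15], [3/5, 0, 1/10]]
A^{-1} B = [-3/10, -1/5, 1/10]^T
C A^{-1} B = 1/10
G(0) = D - C A^{-1} B = -2 - (1/10) = -21/10 ≈ -2.1000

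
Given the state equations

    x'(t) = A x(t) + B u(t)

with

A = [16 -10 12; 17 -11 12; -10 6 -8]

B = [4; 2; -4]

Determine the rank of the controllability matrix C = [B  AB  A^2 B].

1

AB = [[-4], [-2], [4]]
A^2B = [[4], [2], [-4]]
Controllability matrix C = [B  AB  A^2B] = [[4, -4, 4], [2, -2, 2], [-4, 4, -4]]
Every column of C is a scalar multiple of column 1 = [4, 2, -4] (multipliers 1, -1, 1), so the columns span a one-dimensional space.
C ≠ 0, hence rank(C) = 1.
rank(C) = 1 < n = 3, so the pair (A, B) is not completely controllable.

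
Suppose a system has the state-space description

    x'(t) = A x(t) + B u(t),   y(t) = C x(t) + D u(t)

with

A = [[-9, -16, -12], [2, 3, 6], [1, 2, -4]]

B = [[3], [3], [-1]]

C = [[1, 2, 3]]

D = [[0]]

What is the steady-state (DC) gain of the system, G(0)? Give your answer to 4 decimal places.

G(0) = C(-A)^{-1}B + D = -C A^{-1} B + D.
det A = -20, so A^{-1} = (1/-20)·adj(A) = [[6/5, 22/5, 3], [-7/10, -12/5, -3/2], [-1/20, -1/10, -1/4]]
A^{-1} B = [69/5, -39/5, -1/5]^T
C A^{-1} B = -12/5
G(0) = D - C A^{-1} B = 0 - (-12/5) = 12/5 ≈ 2.4000

2.4000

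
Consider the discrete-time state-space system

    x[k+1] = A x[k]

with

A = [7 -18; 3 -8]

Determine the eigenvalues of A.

det(zI - A) = z^2 - (tr A)z + det A, with tr A = 7 + (-8) = -1 and det A = 7·(-8) - (-18)·3 = -56 - (-54) = -2.
So p(z) = det(zI - A) = z^2 + z - 2.
Factor z^2 + z - 2: two numbers with sum -1 and product -2 are 1 and -2, so z^2 + z - 2 = (z - 1)(z + 2).
Hence p(z) = (z - 1) (z + 2), with roots -2, 1.

-2, 1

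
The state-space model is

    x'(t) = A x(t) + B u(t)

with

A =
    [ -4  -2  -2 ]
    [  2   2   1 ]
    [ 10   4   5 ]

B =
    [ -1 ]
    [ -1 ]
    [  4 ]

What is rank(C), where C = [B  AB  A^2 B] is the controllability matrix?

AB = [[-2], [0], [6]]
A^2B = [[-4], [2], [10]]
Controllability matrix C = [B  AB  A^2B] = [[-1, -2, -4], [-1, 0, 2], [4, 6, 10]]
The rows r1, r2, r3 of C are linearly dependent: 3·r1 + r2 + r3 = 0 (check each entry), so rank(C) ≤ 2.
The 2×2 minor from rows 1, 2, columns 1, 2 is (-1)·0 - (-2)·(-1) = 0 - 2 = -2 ≠ 0, so rank(C) = 2.
rank(C) = 2 < n = 3, so the pair (A, B) is not completely controllable.

2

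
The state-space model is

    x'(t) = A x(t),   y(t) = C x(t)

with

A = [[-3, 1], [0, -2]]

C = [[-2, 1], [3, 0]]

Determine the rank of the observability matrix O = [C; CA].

CA = [[6, -4], [-9, 3]]
Observability matrix O = [C; CA] = [[-2, 1], [3, 0], [6, -4], [-9, 3]]
Take the 2×2 submatrix of O formed by rows 1, 2: [[-2, 1], [3, 0]]. Its determinant is (-2)·0 - 1·3 = 0 - 3 = -3 ≠ 0.
So rank(O) ≥ 2; since O has 2 columns, rank(O) = 2.
rank(O) = 2 = n, so the pair (A, C) is completely observable.

2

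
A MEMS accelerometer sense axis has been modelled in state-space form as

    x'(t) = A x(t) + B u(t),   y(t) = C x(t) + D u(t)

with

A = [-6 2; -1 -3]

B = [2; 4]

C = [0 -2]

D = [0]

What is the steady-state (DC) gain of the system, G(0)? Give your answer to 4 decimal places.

-2.2000

G(0) = C(-A)^{-1}B + D = -C A^{-1} B + D.
det A = 20, so A^{-1} = (1/20)·adj(A) = [[-3/20, -1/10], [1/20, -3/10]]
A^{-1} B = [-7/10, -11/10]^T
C A^{-1} B = 11/5
G(0) = D - C A^{-1} B = 0 - (11/5) = -11/5 ≈ -2.2000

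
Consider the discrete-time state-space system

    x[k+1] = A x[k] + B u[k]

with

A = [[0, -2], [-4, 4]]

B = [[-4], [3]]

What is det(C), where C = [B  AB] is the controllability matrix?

AB = [[-6], [28]]
Controllability matrix C = [B  AB] = [[-4, -6], [3, 28]]
det(C) = (-4)·28 - (-6)·3 = -112 - (-18) = -94
Since det(C) ≠ 0, rank(C) = 2 and the system is completely controllable.

-94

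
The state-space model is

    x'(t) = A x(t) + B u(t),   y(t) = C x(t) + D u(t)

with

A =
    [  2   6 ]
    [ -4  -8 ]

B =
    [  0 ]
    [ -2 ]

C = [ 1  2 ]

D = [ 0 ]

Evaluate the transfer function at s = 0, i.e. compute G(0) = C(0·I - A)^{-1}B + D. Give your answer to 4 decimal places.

G(0) = C(-A)^{-1}B + D = -C A^{-1} B + D.
det A = 8, so A^{-1} = (1/8)·adj(A) = [[-1, -3/4], [1/2, 1/4]]
A^{-1} B = [3/2, -1/2]^T
C A^{-1} B = 1/2
G(0) = D - C A^{-1} B = 0 - (1/2) = -1/2 ≈ -0.5000

-0.5000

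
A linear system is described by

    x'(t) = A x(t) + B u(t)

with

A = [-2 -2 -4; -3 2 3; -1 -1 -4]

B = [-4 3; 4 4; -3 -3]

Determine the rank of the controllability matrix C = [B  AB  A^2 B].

3

AB = [[12, -2], [11, -10], [12, 5]]
A^2B = [[-94, 4], [22, 1], [-71, -8]]
Controllability matrix C = [B  AB  A^2B] = [[-4, 3, 12, -2, -94, 4], [4, 4, 11, -10, 22, 1], [-3, -3, 12, 5, -71, -8]]
Take the 3×3 submatrix of C formed by columns 1, 2, 3: [[-4, 3, 12], [4, 4, 11], [-3, -3, 12]]. Its determinant is (-4)·(4·12 - 11·(-3)) - 3·(4·12 - 11·(-3)) + 12·(4·(-3) - 4·(-3)) = (-4)·81 - 3·81 + 12·0 = -567 ≠ 0.
So rank(C) ≥ 3; since C has 3 rows, rank(C) = 3.
rank(C) = 3 = n, so the pair (A, B) is completely controllable.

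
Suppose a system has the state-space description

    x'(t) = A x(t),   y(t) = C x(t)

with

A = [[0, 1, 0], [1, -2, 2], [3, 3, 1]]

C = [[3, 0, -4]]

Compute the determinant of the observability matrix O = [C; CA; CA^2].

CA = [[-12, -9, -4]]
CA^2 = [[-21, -6, -22]]
Observability matrix O = [C; CA; CA^2] = [[3, 0, -4], [-12, -9, -4], [-21, -6, -22]]
Expanding along the first row, det(O) = 3·((-9)·(-22) - (-4)·(-6)) - 0·((-12)·(-22) - (-4)·(-21)) + (-4)·((-12)·(-6) - (-9)·(-21)) = 3·174 - 0·180 + (-4)·(-117) = 990
Since det(O) ≠ 0, rank(O) = 3 and the system is completely observable.

990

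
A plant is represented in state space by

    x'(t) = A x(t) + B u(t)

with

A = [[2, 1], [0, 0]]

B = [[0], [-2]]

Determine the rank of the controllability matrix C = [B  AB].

2

AB = [[-2], [0]]
Controllability matrix C = [B  AB] = [[0, -2], [-2, 0]]
det(C) = 0·0 - (-2)·(-2) = 0 - 4 = -4 ≠ 0, so rank(C) = 2.
rank(C) = 2 = n, so the pair (A, B) is completely controllable.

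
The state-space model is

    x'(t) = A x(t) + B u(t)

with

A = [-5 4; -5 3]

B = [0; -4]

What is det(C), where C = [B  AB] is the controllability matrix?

-64

AB = [[-16], [-12]]
Controllability matrix C = [B  AB] = [[0, -16], [-4, -12]]
det(C) = 0·(-12) - (-16)·(-4) = 0 - 64 = -64
Since det(C) ≠ 0, rank(C) = 2 and the system is completely controllable.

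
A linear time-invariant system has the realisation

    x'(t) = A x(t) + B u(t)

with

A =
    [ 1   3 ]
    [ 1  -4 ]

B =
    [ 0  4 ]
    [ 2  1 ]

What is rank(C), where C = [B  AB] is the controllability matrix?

2

AB = [[6, 7], [-8, 0]]
Controllability matrix C = [B  AB] = [[0, 4, 6, 7], [2, 1, -8, 0]]
Take the 2×2 submatrix of C formed by columns 1, 2: [[0, 4], [2, 1]]. Its determinant is 0·1 - 4·2 = 0 - 8 = -8 ≠ 0.
So rank(C) ≥ 2; since C has 2 rows, rank(C) = 2.
rank(C) = 2 = n, so the pair (A, B) is completely controllable.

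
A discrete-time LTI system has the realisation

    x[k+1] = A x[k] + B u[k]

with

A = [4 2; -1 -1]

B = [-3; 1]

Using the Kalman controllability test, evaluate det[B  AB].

4

AB = [[-10], [2]]
Controllability matrix C = [B  AB] = [[-3, -10], [1, 2]]
det(C) = (-3)·2 - (-10)·1 = -6 - (-10) = 4
Since det(C) ≠ 0, rank(C) = 2 and the system is completely controllable.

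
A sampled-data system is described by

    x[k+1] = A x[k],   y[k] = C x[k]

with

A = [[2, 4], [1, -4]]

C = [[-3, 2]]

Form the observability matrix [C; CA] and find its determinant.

68

CA = [[-4, -20]]
Observability matrix O = [C; CA] = [[-3, 2], [-4, -20]]
det(O) = (-3)·(-20) - 2·(-4) = 60 - (-8) = 68
Since det(O) ≠ 0, rank(O) = 2 and the system is completely observable.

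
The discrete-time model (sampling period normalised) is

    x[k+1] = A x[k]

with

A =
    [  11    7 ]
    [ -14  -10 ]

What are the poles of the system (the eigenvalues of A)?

-3, 4

det(zI - A) = z^2 - (tr A)z + det A, with tr A = 11 + (-10) = 1 and det A = 11·(-10) - 7·(-14) = -110 - (-98) = -12.
So p(z) = det(zI - A) = z^2 - z - 12.
Factor z^2 - z - 12: two numbers with sum 1 and product -12 are 4 and -3, so z^2 - z - 12 = (z - 4)(z + 3).
Hence p(z) = (z - 4) (z + 3), with roots -3, 4.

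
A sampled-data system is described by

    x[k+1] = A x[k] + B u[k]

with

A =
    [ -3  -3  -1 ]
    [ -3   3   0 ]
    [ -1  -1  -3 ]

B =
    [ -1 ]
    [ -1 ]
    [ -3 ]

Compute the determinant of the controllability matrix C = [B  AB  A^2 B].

AB = [[9], [0], [11]]
A^2B = [[-38], [-27], [-42]]
Controllability matrix C = [B  AB  A^2B] = [[-1, 9, -38], [-1, 0, -27], [-3, 11, -42]]
Expanding along the first row, det(C) = (-1)·(0·(-42) - (-27)·11) - 9·((-1)·(-42) - (-27)·(-3)) + (-38)·((-1)·11 - 0·(-3)) = (-1)·297 - 9·(-39) + (-38)·(-11) = 472
Since det(C) ≠ 0, rank(C) = 3 and the system is completely controllable.

472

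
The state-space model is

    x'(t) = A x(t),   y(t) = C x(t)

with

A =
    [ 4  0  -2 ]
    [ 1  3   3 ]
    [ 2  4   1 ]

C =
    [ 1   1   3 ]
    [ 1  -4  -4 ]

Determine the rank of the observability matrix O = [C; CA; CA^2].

3

CA = [[11, 15, 4], [-8, -28, -18]]
CA^2 = [[67, 61, 27], [-96, -156, -86]]
Observability matrix O = [C; CA; CA^2] = [[1, 1, 3], [1, -4, -4], [11, 15, 4], [-8, -28, -18], [67, 61, 27], [-96, -156, -86]]
Take the 3×3 submatrix of O formed by rows 1, 2, 3: [[1, 1, 3], [1, -4, -4], [11, 15, 4]]. Its determinant is 1·((-4)·4 - (-4)·15) - 1·(1·4 - (-4)·11) + 3·(1·15 - (-4)·11) = 1·44 - 1·48 + 3·59 = 173 ≠ 0.
So rank(O) ≥ 3; since O has 3 columns, rank(O) = 3.
rank(O) = 3 = n, so the pair (A, C) is completely observable.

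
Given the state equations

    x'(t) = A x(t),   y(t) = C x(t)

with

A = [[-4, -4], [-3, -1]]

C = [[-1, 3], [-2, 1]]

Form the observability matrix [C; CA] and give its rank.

CA = [[-5, 1], [5, 7]]
Observability matrix O = [C; CA] = [[-1, 3], [-2, 1], [-5, 1], [5, 7]]
Take the 2×2 submatrix of O formed by rows 1, 2: [[-1, 3], [-2, 1]]. Its determinant is (-1)·1 - 3·(-2) = -1 - (-6) = 5 ≠ 0.
So rank(O) ≥ 2; since O has 2 columns, rank(O) = 2.
rank(O) = 2 = n, so the pair (A, C) is completely observable.

2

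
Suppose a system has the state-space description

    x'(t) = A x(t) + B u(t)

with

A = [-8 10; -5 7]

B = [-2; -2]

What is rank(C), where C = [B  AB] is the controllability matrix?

1

AB = [[-4], [-4]]
Controllability matrix C = [B  AB] = [[-2, -4], [-2, -4]]
Every column of C is a scalar multiple of column 1 = [-2, -2] (multipliers 1, 2), so the columns span a one-dimensional space.
C ≠ 0, hence rank(C) = 1.
rank(C) = 1 < n = 2, so the pair (A, B) is not completely controllable.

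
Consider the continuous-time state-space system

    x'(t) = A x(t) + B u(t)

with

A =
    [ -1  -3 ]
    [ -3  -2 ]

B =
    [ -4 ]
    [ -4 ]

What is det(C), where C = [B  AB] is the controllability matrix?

AB = [[16], [20]]
Controllability matrix C = [B  AB] = [[-4, 16], [-4, 20]]
det(C) = (-4)·20 - 16·(-4) = -80 - (-64) = -16
Since det(C) ≠ 0, rank(C) = 2 and the system is completely controllable.

-16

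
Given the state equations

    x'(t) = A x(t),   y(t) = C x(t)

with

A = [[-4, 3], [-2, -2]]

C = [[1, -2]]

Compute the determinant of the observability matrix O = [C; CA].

CA = [[0, 7]]
Observability matrix O = [C; CA] = [[1, -2], [0, 7]]
det(O) = 1·7 - (-2)·0 = 7 - 0 = 7
Since det(O) ≠ 0, rank(O) = 2 and the system is completely observable.

7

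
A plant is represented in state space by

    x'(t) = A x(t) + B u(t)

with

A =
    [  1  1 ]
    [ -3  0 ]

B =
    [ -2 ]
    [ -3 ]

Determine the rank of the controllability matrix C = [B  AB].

2

AB = [[-5], [6]]
Controllability matrix C = [B  AB] = [[-2, -5], [-3, 6]]
det(C) = (-2)·6 - (-5)·(-3) = -12 - 15 = -27 ≠ 0, so rank(C) = 2.
rank(C) = 2 = n, so the pair (A, B) is completely controllable.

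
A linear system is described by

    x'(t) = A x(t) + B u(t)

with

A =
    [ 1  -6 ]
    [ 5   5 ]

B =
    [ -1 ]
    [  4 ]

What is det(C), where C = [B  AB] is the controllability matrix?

AB = [[-25], [15]]
Controllability matrix C = [B  AB] = [[-1, -25], [4, 15]]
det(C) = (-1)·15 - (-25)·4 = -15 - (-100) = 85
Since det(C) ≠ 0, rank(C) = 2 and the system is completely controllable.

85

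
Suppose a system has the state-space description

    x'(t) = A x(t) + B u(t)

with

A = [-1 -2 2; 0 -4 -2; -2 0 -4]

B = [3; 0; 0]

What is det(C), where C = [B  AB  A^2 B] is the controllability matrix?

216

AB = [[-3], [0], [-6]]
A^2B = [[-9], [12], [30]]
Controllability matrix C = [B  AB  A^2B] = [[3, -3, -9], [0, 0, 12], [0, -6, 30]]
Expanding along the first row, det(C) = 3·(0·30 - 12·(-6)) - (-3)·(0·30 - 12·0) + (-9)·(0·(-6) - 0·0) = 3·72 - (-3)·0 + (-9)·0 = 216
Since det(C) ≠ 0, rank(C) = 3 and the system is completely controllable.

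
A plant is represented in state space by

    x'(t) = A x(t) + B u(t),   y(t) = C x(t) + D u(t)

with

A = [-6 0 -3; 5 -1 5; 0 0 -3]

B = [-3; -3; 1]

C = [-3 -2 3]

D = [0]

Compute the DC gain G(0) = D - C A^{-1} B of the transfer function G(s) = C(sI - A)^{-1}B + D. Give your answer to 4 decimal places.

12.3333

G(0) = C(-A)^{-1}B + D = -C A^{-1} B + D.
det A = -18, so A^{-1} = (1/-18)·adj(A) = [[-1/6, 0, 1/6], [-5/6, -1, -5/6], [0, 0, -1/3]]
A^{-1} B = [2/3, 14/3, -1/3]^T
C A^{-1} B = -37/3
G(0) = D - C A^{-1} B = 0 - (-37/3) = 37/3 ≈ 12.3333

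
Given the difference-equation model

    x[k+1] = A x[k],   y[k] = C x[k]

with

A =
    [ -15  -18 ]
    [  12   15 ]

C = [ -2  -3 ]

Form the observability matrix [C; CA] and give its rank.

1

CA = [[-6, -9]]
Observability matrix O = [C; CA] = [[-2, -3], [-6, -9]]
Every row of O is a scalar multiple of row 1 = [-2, -3] (multipliers 1, 3), so the rows span a one-dimensional space.
O ≠ 0, hence rank(O) = 1.
rank(O) = 1 < n = 2, so the pair (A, C) is not completely observable.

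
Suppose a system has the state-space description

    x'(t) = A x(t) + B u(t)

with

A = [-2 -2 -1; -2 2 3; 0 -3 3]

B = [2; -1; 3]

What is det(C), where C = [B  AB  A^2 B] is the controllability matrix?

AB = [[-5], [3], [12]]
A^2B = [[-8], [52], [27]]
Controllability matrix C = [B  AB  A^2B] = [[2, -5, -8], [-1, 3, 52], [3, 12, 27]]
Expanding along the first row, det(C) = 2·(3·27 - 52·12) - (-5)·((-1)·27 - 52·3) + (-8)·((-1)·12 - 3·3) = 2·(-543) - (-5)·(-183) + (-8)·(-21) = -1833
Since det(C) ≠ 0, rank(C) = 3 and the system is completely controllable.

-1833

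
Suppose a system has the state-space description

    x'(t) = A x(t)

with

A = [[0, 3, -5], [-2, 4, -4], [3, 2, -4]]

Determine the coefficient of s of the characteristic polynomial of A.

Expand det(sI - A) for the 3×3 matrix.
p(s) = s^3 + 13s - 20.
(Check: constant term = det(-A) = (-1)^3 det A = -20; coefficient of s^2 = -tr A = 0.)
The coefficient of s is 13.

13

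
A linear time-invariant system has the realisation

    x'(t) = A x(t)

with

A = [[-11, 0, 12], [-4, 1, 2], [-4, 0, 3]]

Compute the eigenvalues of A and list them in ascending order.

det(sI - A) = s^3 - (tr A)s^2 + (M11 + M22 + M33)s - det A, where Mii is the 2×2 principal minor of A obtained by deleting row i and column i.
tr A = (-11) + 1 + 3 = -7; M11 = 1·3 - 2·0 = 3 - 0 = 3; M22 = (-11)·3 - 12·(-4) = -33 - (-48) = 15; M33 = (-11)·1 - 0·(-4) = -11 - 0 = -11; sum of minors = 7.
det A = (-11)·(1·3 - 2·0) - 0·((-4)·3 - 2·(-4)) + 12·((-4)·0 - 1·(-4)) = (-11)·3 - 0·(-4) + 12·4 = 15.
So p(s) = det(sI - A) = s^3 + 7s^2 + 7s - 15.
Rational-root test: any integer root divides -15. Testing small divisors, s = 1 works: p(1) = 1 + 7 + 7 + (-15) = 0, so (s - 1) is a factor.
Dividing, p(s) = (s - 1)(s^2 + 8s + 15).
Factor s^2 + 8s + 15: two numbers with sum -8 and product 15 are -3 and -5, so s^2 + 8s + 15 = (s + 3)(s + 5).
Hence p(s) = (s - 1) (s + 3) (s + 5), with roots -5, -3, 1.
At least one eigenvalue has non-negative real part, so the system is not asymptotically stable.

-5, -3, 1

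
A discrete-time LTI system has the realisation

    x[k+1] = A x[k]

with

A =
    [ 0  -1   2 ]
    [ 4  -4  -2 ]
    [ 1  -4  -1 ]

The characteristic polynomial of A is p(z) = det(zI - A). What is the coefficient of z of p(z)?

Expand det(zI - A) for the 3×3 matrix.
p(z) = z^3 + 5z^2 - 2z + 26.
(Check: constant term = det(-A) = (-1)^3 det A = 26; coefficient of z^2 = -tr A = 5.)
The coefficient of z is -2.

-2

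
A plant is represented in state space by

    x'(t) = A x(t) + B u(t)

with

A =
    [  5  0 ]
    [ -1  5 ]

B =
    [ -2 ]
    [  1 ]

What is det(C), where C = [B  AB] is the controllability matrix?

AB = [[-10], [7]]
Controllability matrix C = [B  AB] = [[-2, -10], [1, 7]]
det(C) = (-2)·7 - (-10)·1 = -14 - (-10) = -4
Since det(C) ≠ 0, rank(C) = 2 and the system is completely controllable.

-4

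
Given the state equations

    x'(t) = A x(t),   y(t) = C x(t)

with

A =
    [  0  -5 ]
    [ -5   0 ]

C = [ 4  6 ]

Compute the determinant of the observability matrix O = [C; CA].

CA = [[-30, -20]]
Observability matrix O = [C; CA] = [[4, 6], [-30, -20]]
det(O) = 4·(-20) - 6·(-30) = -80 - (-180) = 100
Since det(O) ≠ 0, rank(O) = 2 and the system is completely observable.

100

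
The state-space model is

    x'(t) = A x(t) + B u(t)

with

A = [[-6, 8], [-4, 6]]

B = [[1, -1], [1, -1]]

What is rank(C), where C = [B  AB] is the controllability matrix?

1

AB = [[2, -2], [2, -2]]
Controllability matrix C = [B  AB] = [[1, -1, 2, -2], [1, -1, 2, -2]]
Every column of C is a scalar multiple of column 1 = [1, 1] (multipliers 1, -1, 2, -2), so the columns span a one-dimensional space.
C ≠ 0, hence rank(C) = 1.
rank(C) = 1 < n = 2, so the pair (A, B) is not completely controllable.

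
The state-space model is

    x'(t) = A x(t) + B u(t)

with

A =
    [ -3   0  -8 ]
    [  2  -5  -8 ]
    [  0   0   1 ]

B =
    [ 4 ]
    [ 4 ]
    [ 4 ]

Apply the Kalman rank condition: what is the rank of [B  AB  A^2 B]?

AB = [[-44], [-44], [4]]
A^2B = [[100], [100], [4]]
Controllability matrix C = [B  AB  A^2B] = [[4, -44, 100], [4, -44, 100], [4, 4, 4]]
The rows r1, r2, r3 of C are linearly dependent: -r1 + r2 = 0 (check each entry), so rank(C) ≤ 2.
The 2×2 minor from rows 1, 3, columns 1, 2 is 4·4 - (-44)·4 = 16 - (-176) = 192 ≠ 0, so rank(C) = 2.
rank(C) = 2 < n = 3, so the pair (A, B) is not completely controllable.

2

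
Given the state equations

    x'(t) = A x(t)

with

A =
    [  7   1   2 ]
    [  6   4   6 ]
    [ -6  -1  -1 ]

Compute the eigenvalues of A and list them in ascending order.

det(sI - A) = s^3 - (tr A)s^2 + (M11 + M22 + M33)s - det A, where Mii is the 2×2 principal minor of A obtained by deleting row i and column i.
tr A = 7 + 4 + (-1) = 10; M11 = 4·(-1) - 6·(-1) = -4 - (-6) = 2; M22 = 7·(-1) - 2·(-6) = -7 - (-12) = 5; M33 = 7·4 - 1·6 = 28 - 6 = 22; sum of minors = 29.
det A = 7·(4·(-1) - 6·(-1)) - 1·(6·(-1) - 6·(-6)) + 2·(6·(-1) - 4·(-6)) = 7·2 - 1·30 + 2·18 = 20.
So p(s) = det(sI - A) = s^3 - 10s^2 + 29s - 20.
Rational-root test: any integer root divides -20. Testing small divisors, s = 1 works: p(1) = 1 + (-10) + 29 + (-20) = 0, so (s - 1) is a factor.
Dividing, p(s) = (s - 1)(s^2 - 9s + 20).
Factor s^2 - 9s + 20: two numbers with sum 9 and product 20 are 5 and 4, so s^2 - 9s + 20 = (s - 5)(s - 4).
Hence p(s) = (s - 5) (s - 4) (s - 1), with roots 1, 4, 5.
At least one eigenvalue has non-negative real part, so the system is not asymptotically stable.

1, 4, 5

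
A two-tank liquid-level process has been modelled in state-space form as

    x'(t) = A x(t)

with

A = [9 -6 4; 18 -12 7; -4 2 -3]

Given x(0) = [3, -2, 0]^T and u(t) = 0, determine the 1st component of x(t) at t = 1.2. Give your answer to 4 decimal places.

5.4782

det(sI - A) = s^3 - (tr A)s^2 + (M11 + M22 + M33)s - det A, where Mii is the 2×2 principal minor of A obtained by deleting row i and column i.
tr A = 9 + (-12) + (-3) = -6; M11 = (-12)·(-3) - 7·2 = 36 - 14 = 22; M22 = 9·(-3) - 4·(-4) = -27 - (-16) = -11; M33 = 9·(-12) - (-6)·18 = -108 - (-108) = 0; sum of minors = 11.
det A = 9·((-12)·(-3) - 7·2) - (-6)·(18·(-3) - 7·(-4)) + 4·(18·2 - (-12)·(-4)) = 9·22 - (-6)·(-26) + 4·(-12) = -6.
So p(s) = det(sI - A) = s^3 + 6s^2 + 11s + 6.
Rational-root test: any integer root divides 6. Testing small divisors, s = -1 works: p(-1) = -1 + 6 + (-11) + 6 = 0, so (s + 1) is a factor.
Dividing, p(s) = (s + 1)(s^2 + 5s + 6).
Factor s^2 + 5s + 6: two numbers with sum -5 and product 6 are -2 and -3, so s^2 + 5s + 6 = (s + 2)(s + 3).
Hence p(s) = (s + 1) (s + 2) (s + 3), with roots -3, -2, -1.
The eigenvalues -3, -2, -1 are distinct and real, so A is diagonalisable and x(t) = e^{At} x(0) = V diag(e^{λ_i t}) V^{-1} x(0), where the columns of V are the eigenvectors.
λ = -3: A - (-3)I = [[12, -6, 4], [18, -9, 7], [-4, 2, 0]]. v must be orthogonal to every row; (row 1) × (row 2) = [-6, -12, 0], so take v_1 = [1, 2, 0]^T.
λ = -2: A - (-2)I = [[11, -6, 4], [18, -10, 7], [-4, 2, -1]]. v must be orthogonal to every row; (row 1) × (row 2) = [-2, -5, -2], so take v_2 = [2, 5, 2]^T.
λ = -1: A - (-1)I = [[10, -6, 4], [18, -11, 7], [-4, 2, -2]]. v must be orthogonal to every row; (row 1) × (row 2) = [2, 2, -2], so take v_3 = [-1, -1, 1]^T.
V = [v_1 v_2 v_3] = [[1, 2, -1], [2, 5, -1], [0, 2, 1]] has det V = -1, so V^{-1} = adj(V)/det V = [[-7, 4, -3], [2, -1, 1], [-4, 2, -1]].
Modal coordinates z(0) = V^{-1} x(0): (-7)·3 + 4·(-2) + (-3)·0 = -29; 2·3 + (-1)·(-2) + 1·0 = 8; (-4)·3 + 2·(-2) + (-1)·0 = -16; so z(0) = [-29, 8, -16]^T.
x_1(t) = Σ_i (v_i)_1 · z_i(0) · e^{λ_i t} (row 1 of V times the modal terms).
x_1(1.2) = 1·(-29)·e^{-3·1.2} + 2·8·e^{-2·1.2} + (-1)·(-16)·e^{-1·1.2} = (-29)·0.027324 + 16·0.090718 + 16·0.301194 = 5.4782.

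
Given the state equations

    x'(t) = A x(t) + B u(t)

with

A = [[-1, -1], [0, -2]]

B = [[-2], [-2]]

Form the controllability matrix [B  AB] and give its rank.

1

AB = [[4], [4]]
Controllability matrix C = [B  AB] = [[-2, 4], [-2, 4]]
Every column of C is a scalar multiple of column 1 = [-2, -2] (multipliers 1, -2), so the columns span a one-dimensional space.
C ≠ 0, hence rank(C) = 1.
rank(C) = 1 < n = 2, so the pair (A, B) is not completely controllable.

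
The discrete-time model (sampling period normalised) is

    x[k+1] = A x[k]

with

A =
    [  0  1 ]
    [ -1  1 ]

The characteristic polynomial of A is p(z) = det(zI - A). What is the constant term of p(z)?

1

For a 2×2 matrix, det(zI - A) = z^2 - (tr A)z + det A.
tr A = 1, det A = 1.
So p(z) = z^2 - z + 1.
The constant term is 1.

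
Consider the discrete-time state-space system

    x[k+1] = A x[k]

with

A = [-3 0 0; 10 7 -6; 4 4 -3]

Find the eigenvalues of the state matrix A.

det(zI - A) = z^3 - (tr A)z^2 + (M11 + M22 + M33)z - det A, where Mii is the 2×2 principal minor of A obtained by deleting row i and column i.
tr A = (-3) + 7 + (-3) = 1; M11 = 7·(-3) - (-6)·4 = -21 - (-24) = 3; M22 = (-3)·(-3) - 0·4 = 9 - 0 = 9; M33 = (-3)·7 - 0·10 = -21 - 0 = -21; sum of minors = -9.
det A = (-3)·(7·(-3) - (-6)·4) - 0·(10·(-3) - (-6)·4) + 0·(10·4 - 7·4) = (-3)·3 - 0·(-6) + 0·12 = -9.
So p(z) = det(zI - A) = z^3 - z^2 - 9z + 9.
Rational-root test: any integer root divides 9. Testing small divisors, z = 1 works: p(1) = 1 + (-1) + (-9) + 9 = 0, so (z - 1) is a factor.
Dividing, p(z) = (z - 1)(z^2 - 9).
Factor z^2 - 9: two numbers with sum 0 and product -9 are 3 and -3, so z^2 - 9 = (z - 3)(z + 3).
Hence p(z) = (z - 3) (z - 1) (z + 3), with roots -3, 1, 3.

-3, 1, 3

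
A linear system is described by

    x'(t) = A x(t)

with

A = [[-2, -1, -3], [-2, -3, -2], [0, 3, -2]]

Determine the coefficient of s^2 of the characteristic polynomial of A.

7

Expand det(sI - A) for the 3×3 matrix.
p(s) = s^3 + 7s^2 + 20s + 2.
(Check: constant term = det(-A) = (-1)^3 det A = 2; coefficient of s^2 = -tr A = 7.)
The coefficient of s^2 is 7.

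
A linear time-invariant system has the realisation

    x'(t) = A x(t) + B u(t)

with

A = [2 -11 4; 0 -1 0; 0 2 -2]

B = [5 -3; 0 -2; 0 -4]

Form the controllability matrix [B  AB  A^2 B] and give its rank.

AB = [[10, 0], [0, 2], [0, 4]]
A^2B = [[20, -6], [0, -2], [0, -4]]
Controllability matrix C = [B  AB  A^2B] = [[5, -3, 10, 0, 20, -6], [0, -2, 0, 2, 0, -2], [0, -4, 0, 4, 0, -4]]
The rows r1, r2, r3 of C are linearly dependent: -2·r2 + r3 = 0 (check each entry), so rank(C) ≤ 2.
The 2×2 minor from rows 1, 2, columns 1, 2 is 5·(-2) - (-3)·0 = -10 - 0 = -10 ≠ 0, so rank(C) = 2.
rank(C) = 2 < n = 3, so the pair (A, B) is not completely controllable.

2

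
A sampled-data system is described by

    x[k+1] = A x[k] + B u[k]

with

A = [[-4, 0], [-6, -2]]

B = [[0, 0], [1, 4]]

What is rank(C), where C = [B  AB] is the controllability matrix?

AB = [[0, 0], [-2, -8]]
Controllability matrix C = [B  AB] = [[0, 0, 0, 0], [1, 4, -2, -8]]
Every column of C is a scalar multiple of column 1 = [0, 1] (multipliers 1, 4, -2, -8), so the columns span a one-dimensional space.
C ≠ 0, hence rank(C) = 1.
rank(C) = 1 < n = 2, so the pair (A, B) is not completely controllable.

1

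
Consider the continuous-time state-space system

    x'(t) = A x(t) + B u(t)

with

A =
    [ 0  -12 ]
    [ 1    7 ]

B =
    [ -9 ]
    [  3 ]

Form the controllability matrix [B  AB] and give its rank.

AB = [[-36], [12]]
Controllability matrix C = [B  AB] = [[-9, -36], [3, 12]]
Every column of C is a scalar multiple of column 1 = [-9, 3] (multipliers 1, 4), so the columns span a one-dimensional space.
C ≠ 0, hence rank(C) = 1.
rank(C) = 1 < n = 2, so the pair (A, B) is not completely controllable.

1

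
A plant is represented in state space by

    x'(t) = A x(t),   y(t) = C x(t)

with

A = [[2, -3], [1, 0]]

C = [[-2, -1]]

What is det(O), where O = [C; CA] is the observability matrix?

CA = [[-5, 6]]
Observability matrix O = [C; CA] = [[-2, -1], [-5, 6]]
det(O) = (-2)·6 - (-1)·(-5) = -12 - 5 = -17
Since det(O) ≠ 0, rank(O) = 2 and the system is completely observable.

-17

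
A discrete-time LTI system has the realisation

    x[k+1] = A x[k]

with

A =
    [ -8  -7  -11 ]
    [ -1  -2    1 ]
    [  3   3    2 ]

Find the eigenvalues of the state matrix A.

-4, -3, -1

det(zI - A) = z^3 - (tr A)z^2 + (M11 + M22 + M33)z - det A, where Mii is the 2×2 principal minor of A obtained by deleting row i and column i.
tr A = (-8) + (-2) + 2 = -8; M11 = (-2)·2 - 1·3 = -4 - 3 = -7; M22 = (-8)·2 - (-11)·3 = -16 - (-33) = 17; M33 = (-8)·(-2) - (-7)·(-1) = 16 - 7 = 9; sum of minors = 19.
det A = (-8)·((-2)·2 - 1·3) - (-7)·((-1)·2 - 1·3) + (-11)·((-1)·3 - (-2)·3) = (-8)·(-7) - (-7)·(-5) + (-11)·3 = -12.
So p(z) = det(zI - A) = z^3 + 8z^2 + 19z + 12.
Rational-root test: any integer root divides 12. Testing small divisors, z = -1 works: p(-1) = -1 + 8 + (-19) + 12 = 0, so (z + 1) is a factor.
Dividing, p(z) = (z + 1)(z^2 + 7z + 12).
Factor z^2 + 7z + 12: two numbers with sum -7 and product 12 are -3 and -4, so z^2 + 7z + 12 = (z + 3)(z + 4).
Hence p(z) = (z + 1) (z + 3) (z + 4), with roots -4, -3, -1.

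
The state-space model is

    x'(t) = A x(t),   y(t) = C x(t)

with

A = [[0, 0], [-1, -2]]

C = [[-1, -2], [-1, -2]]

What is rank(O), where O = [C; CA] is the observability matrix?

CA = [[2, 4], [2, 4]]
Observability matrix O = [C; CA] = [[-1, -2], [-1, -2], [2, 4], [2, 4]]
Every row of O is a scalar multiple of row 1 = [-1, -2] (multipliers 1, 1, -2, -2), so the rows span a one-dimensional space.
O ≠ 0, hence rank(O) = 1.
rank(O) = 1 < n = 2, so the pair (A, C) is not completely observable.

1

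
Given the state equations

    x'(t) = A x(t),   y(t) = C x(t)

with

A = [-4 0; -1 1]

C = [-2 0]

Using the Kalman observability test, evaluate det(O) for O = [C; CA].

0

CA = [[8, 0]]
Observability matrix O = [C; CA] = [[-2, 0], [8, 0]]
det(O) = (-2)·0 - 0·8 = 0 - 0 = 0
Since det(O) = 0, rank(O) < 2 and the system is not completely observable.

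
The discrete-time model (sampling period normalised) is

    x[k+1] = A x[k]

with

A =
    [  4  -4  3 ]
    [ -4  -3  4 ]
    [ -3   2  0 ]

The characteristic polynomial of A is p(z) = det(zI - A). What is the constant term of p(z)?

Expand det(zI - A) for the 3×3 matrix.
p(z) = z^3 - z^2 - 27z + 35.
(Check: constant term = det(-A) = (-1)^3 det A = 35; coefficient of z^2 = -tr A = -1.)
The constant term is 35.

35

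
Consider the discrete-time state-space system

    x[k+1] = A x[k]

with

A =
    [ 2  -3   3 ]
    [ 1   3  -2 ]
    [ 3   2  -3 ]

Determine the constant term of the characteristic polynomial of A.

Expand det(zI - A) for the 3×3 matrix.
p(z) = z^3 - 2z^2 - 11z + 22.
(Check: constant term = det(-A) = (-1)^3 det A = 22; coefficient of z^2 = -tr A = -2.)
The constant term is 22.

22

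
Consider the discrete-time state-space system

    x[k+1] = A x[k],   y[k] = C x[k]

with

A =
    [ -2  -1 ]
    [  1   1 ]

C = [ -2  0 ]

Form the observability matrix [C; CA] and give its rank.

CA = [[4, 2]]
Observability matrix O = [C; CA] = [[-2, 0], [4, 2]]
det(O) = (-2)·2 - 0·4 = -4 - 0 = -4 ≠ 0, so rank(O) = 2.
rank(O) = 2 = n, so the pair (A, C) is completely observable.

2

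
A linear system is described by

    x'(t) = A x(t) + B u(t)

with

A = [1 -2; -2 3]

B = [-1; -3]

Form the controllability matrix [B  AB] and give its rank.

2

AB = [[5], [-7]]
Controllability matrix C = [B  AB] = [[-1, 5], [-3, -7]]
det(C) = (-1)·(-7) - 5·(-3) = 7 - (-15) = 22 ≠ 0, so rank(C) = 2.
rank(C) = 2 = n, so the pair (A, B) is completely controllable.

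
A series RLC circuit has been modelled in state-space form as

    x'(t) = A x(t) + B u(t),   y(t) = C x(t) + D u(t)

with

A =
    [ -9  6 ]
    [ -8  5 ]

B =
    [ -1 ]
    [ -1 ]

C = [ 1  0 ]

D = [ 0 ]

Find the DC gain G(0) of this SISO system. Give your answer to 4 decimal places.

G(0) = C(-A)^{-1}B + D = -C A^{-1} B + D.
det A = 3, so A^{-1} = (1/3)·adj(A) = [[5/3, -2], [8/3, -3]]
A^{-1} B = [1/3, 1/3]^T
C A^{-1} B = 1/3
G(0) = D - C A^{-1} B = 0 - (1/3) = -1/3 ≈ -0.3333

-0.3333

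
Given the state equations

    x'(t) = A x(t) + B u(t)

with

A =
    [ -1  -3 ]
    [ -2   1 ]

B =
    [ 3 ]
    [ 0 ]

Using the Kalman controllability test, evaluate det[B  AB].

-18

AB = [[-3], [-6]]
Controllability matrix C = [B  AB] = [[3, -3], [0, -6]]
det(C) = 3·(-6) - (-3)·0 = -18 - 0 = -18
Since det(C) ≠ 0, rank(C) = 2 and the system is completely controllable.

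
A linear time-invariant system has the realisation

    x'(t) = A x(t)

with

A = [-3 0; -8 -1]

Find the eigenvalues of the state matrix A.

-3, -1

det(sI - A) = s^2 - (tr A)s + det A, with tr A = (-3) + (-1) = -4 and det A = (-3)·(-1) - 0·(-8) = 3 - 0 = 3.
So p(s) = det(sI - A) = s^2 + 4s + 3.
Factor s^2 + 4s + 3: two numbers with sum -4 and product 3 are -1 and -3, so s^2 + 4s + 3 = (s + 1)(s + 3).
Hence p(s) = (s + 1) (s + 3), with roots -3, -1.
All eigenvalues have negative real part, so the system is asymptotically stable.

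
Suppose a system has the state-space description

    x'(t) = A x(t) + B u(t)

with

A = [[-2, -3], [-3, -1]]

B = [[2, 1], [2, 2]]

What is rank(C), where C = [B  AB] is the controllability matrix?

2

AB = [[-10, -8], [-8, -5]]
Controllability matrix C = [B  AB] = [[2, 1, -10, -8], [2, 2, -8, -5]]
Take the 2×2 submatrix of C formed by columns 1, 2: [[2, 1], [2, 2]]. Its determinant is 2·2 - 1·2 = 4 - 2 = 2 ≠ 0.
So rank(C) ≥ 2; since C has 2 rows, rank(C) = 2.
rank(C) = 2 = n, so the pair (A, B) is completely controllable.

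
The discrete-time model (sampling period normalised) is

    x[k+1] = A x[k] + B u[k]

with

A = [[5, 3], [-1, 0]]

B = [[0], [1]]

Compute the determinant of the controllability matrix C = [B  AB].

AB = [[3], [0]]
Controllability matrix C = [B  AB] = [[0, 3], [1, 0]]
det(C) = 0·0 - 3·1 = 0 - 3 = -3
Since det(C) ≠ 0, rank(C) = 2 and the system is completely controllable.

-3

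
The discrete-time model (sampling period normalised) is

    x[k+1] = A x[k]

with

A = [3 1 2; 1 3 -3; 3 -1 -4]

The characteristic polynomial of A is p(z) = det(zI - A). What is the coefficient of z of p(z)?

-25

Expand det(zI - A) for the 3×3 matrix.
p(z) = z^3 - 2z^2 - 25z + 70.
(Check: constant term = det(-A) = (-1)^3 det A = 70; coefficient of z^2 = -tr A = -2.)
The coefficient of z is -25.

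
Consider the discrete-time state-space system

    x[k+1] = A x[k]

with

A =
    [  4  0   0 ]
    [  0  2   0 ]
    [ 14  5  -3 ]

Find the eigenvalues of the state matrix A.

-3, 2, 4

det(zI - A) = z^3 - (tr A)z^2 + (M11 + M22 + M33)z - det A, where Mii is the 2×2 principal minor of A obtained by deleting row i and column i.
tr A = 4 + 2 + (-3) = 3; M11 = 2·(-3) - 0·5 = -6 - 0 = -6; M22 = 4·(-3) - 0·14 = -12 - 0 = -12; M33 = 4·2 - 0·0 = 8 - 0 = 8; sum of minors = -10.
det A = 4·(2·(-3) - 0·5) - 0·(0·(-3) - 0·14) + 0·(0·5 - 2·14) = 4·(-6) - 0·0 + 0·(-28) = -24.
So p(z) = det(zI - A) = z^3 - 3z^2 - 10z + 24.
Rational-root test: any integer root divides 24. Testing small divisors, z = 2 works: p(2) = 8 + (-12) + (-20) + 24 = 0, so (z - 2) is a factor.
Dividing, p(z) = (z - 2)(z^2 - z - 12).
Factor z^2 - z - 12: two numbers with sum 1 and product -12 are 4 and -3, so z^2 - z - 12 = (z - 4)(z + 3).
Hence p(z) = (z - 4) (z - 2) (z + 3), with roots -3, 2, 4.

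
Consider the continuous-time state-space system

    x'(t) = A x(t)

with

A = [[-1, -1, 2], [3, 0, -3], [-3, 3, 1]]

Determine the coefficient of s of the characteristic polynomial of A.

Expand det(sI - A) for the 3×3 matrix.
p(s) = s^3 + 17s - 3.
(Check: constant term = det(-A) = (-1)^3 det A = -3; coefficient of s^2 = -tr A = 0.)
The coefficient of s is 17.

17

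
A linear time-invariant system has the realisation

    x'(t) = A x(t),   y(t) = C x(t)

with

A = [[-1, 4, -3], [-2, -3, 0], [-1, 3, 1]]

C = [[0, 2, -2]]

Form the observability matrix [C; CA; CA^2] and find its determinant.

-680

CA = [[-2, -12, -2]]
CA^2 = [[28, 22, 4]]
Observability matrix O = [C; CA; CA^2] = [[0, 2, -2], [-2, -12, -2], [28, 22, 4]]
Expanding along the first row, det(O) = 0·((-12)·4 - (-2)·22) - 2·((-2)·4 - (-2)·28) + (-2)·((-2)·22 - (-12)·28) = 0·(-4) - 2·48 + (-2)·292 = -680
Since det(O) ≠ 0, rank(O) = 3 and the system is completely observable.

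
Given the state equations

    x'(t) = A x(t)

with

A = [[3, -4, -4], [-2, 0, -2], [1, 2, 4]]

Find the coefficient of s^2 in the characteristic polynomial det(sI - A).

Expand det(sI - A) for the 3×3 matrix.
p(s) = s^3 - 7s^2 + 12s - 4.
(Check: constant term = det(-A) = (-1)^3 det A = -4; coefficient of s^2 = -tr A = -7.)
The coefficient of s^2 is -7.

-7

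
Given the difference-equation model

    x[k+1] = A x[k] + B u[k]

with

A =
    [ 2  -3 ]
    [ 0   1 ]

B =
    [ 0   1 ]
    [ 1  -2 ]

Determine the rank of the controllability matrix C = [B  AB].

AB = [[-3, 8], [1, -2]]
Controllability matrix C = [B  AB] = [[0, 1, -3, 8], [1, -2, 1, -2]]
Take the 2×2 submatrix of C formed by columns 1, 2: [[0, 1], [1, -2]]. Its determinant is 0·(-2) - 1·1 = 0 - 1 = -1 ≠ 0.
So rank(C) ≥ 2; since C has 2 rows, rank(C) = 2.
rank(C) = 2 = n, so the pair (A, B) is completely controllable.

2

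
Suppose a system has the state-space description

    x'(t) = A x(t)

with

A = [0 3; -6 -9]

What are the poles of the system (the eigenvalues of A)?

-6, -3

det(sI - A) = s^2 - (tr A)s + det A, with tr A = 0 + (-9) = -9 and det A = 0·(-9) - 3·(-6) = 0 - (-18) = 18.
So p(s) = det(sI - A) = s^2 + 9s + 18.
Factor s^2 + 9s + 18: two numbers with sum -9 and product 18 are -3 and -6, so s^2 + 9s + 18 = (s + 3)(s + 6).
Hence p(s) = (s + 3) (s + 6), with roots -6, -3.
All eigenvalues have negative real part, so the system is asymptotically stable.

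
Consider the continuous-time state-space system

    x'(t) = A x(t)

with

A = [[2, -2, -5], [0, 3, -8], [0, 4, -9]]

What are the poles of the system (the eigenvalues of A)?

-5, -1, 2

det(sI - A) = s^3 - (tr A)s^2 + (M11 + M22 + M33)s - det A, where Mii is the 2×2 principal minor of A obtained by deleting row i and column i.
tr A = 2 + 3 + (-9) = -4; M11 = 3·(-9) - (-8)·4 = -27 - (-32) = 5; M22 = 2·(-9) - (-5)·0 = -18 - 0 = -18; M33 = 2·3 - (-2)·0 = 6 - 0 = 6; sum of minors = -7.
det A = 2·(3·(-9) - (-8)·4) - (-2)·(0·(-9) - (-8)·0) + (-5)·(0·4 - 3·0) = 2·5 - (-2)·0 + (-5)·0 = 10.
So p(s) = det(sI - A) = s^3 + 4s^2 - 7s - 10.
Rational-root test: any integer root divides -10. Testing small divisors, s = -1 works: p(-1) = -1 + 4 + 7 + (-10) = 0, so (s + 1) is a factor.
Dividing, p(s) = (s + 1)(s^2 + 3s - 10).
Factor s^2 + 3s - 10: two numbers with sum -3 and product -10 are 2 and -5, so s^2 + 3s - 10 = (s - 2)(s + 5).
Hence p(s) = (s - 2) (s + 1) (s + 5), with roots -5, -1, 2.
At least one eigenvalue has non-negative real part, so the system is not asymptotically stable.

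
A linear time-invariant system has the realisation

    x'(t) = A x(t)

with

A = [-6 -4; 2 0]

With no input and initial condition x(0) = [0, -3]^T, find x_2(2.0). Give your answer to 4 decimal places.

det(sI - A) = s^2 - (tr A)s + det A, with tr A = (-6) + 0 = -6 and det A = (-6)·0 - (-4)·2 = 0 - (-8) = 8.
So p(s) = det(sI - A) = s^2 + 6s + 8.
Factor s^2 + 6s + 8: two numbers with sum -6 and product 8 are -2 and -4, so s^2 + 6s + 8 = (s + 2)(s + 4).
Hence p(s) = (s + 2) (s + 4), with roots -4, -2.
The eigenvalues -4, -2 are distinct and real, so A is diagonalisable and x(t) = e^{At} x(0) = V diag(e^{λ_i t}) V^{-1} x(0), where the columns of V are the eigenvectors.
λ = -4: A - (-4)I = [[-2, -4], [2, 4]]. Row 1 gives (-2)·v1 + (-4)·v2 = 0, so take v_1 = [2, -1]^T.
λ = -2: A - (-2)I = [[-4, -4], [2, 2]]. Row 1 gives (-4)·v1 + (-4)·v2 = 0, so take v_2 = [-1, 1]^T.
V = [v_1 v_2] = [[2, -1], [-1, 1]] has det V = 1, so V^{-1} = adj(V)/det V = [[1, 1], [1, 2]].
Modal coordinates z(0) = V^{-1} x(0): 1·0 + 1·(-3) = -3; 1·0 + 2·(-3) = -6; so z(0) = [-3, -6]^T.
x_2(t) = Σ_i (v_i)_2 · z_i(0) · e^{λ_i t} (row 2 of V times the modal terms).
x_2(2.0) = (-1)·(-3)·e^{-4·2.0} + 1·(-6)·e^{-2·2.0} = 3·0.000335 + (-6)·0.018316 = -0.1089.

-0.1089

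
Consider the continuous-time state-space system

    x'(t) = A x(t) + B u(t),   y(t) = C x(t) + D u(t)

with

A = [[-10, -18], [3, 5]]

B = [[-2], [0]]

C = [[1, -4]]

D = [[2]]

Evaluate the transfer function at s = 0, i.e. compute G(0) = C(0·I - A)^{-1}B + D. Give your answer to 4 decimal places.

10.5000

G(0) = C(-A)^{-1}B + D = -C A^{-1} B + D.
det A = 4, so A^{-1} = (1/4)·adj(A) = [[5/4, 9/2], [-3/4, -5/2]]
A^{-1} B = [-5/2, 3/2]^T
C A^{-1} B = -17/2
G(0) = D - C A^{-1} B = 2 - (-17/2) = 21/2 ≈ 10.5000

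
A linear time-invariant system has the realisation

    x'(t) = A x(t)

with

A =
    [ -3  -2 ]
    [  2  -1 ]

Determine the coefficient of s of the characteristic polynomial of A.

For a 2×2 matrix, det(sI - A) = s^2 - (tr A)s + det A.
tr A = -4, det A = 7.
So p(s) = s^2 + 4s + 7.
The coefficient of s is 4.

4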